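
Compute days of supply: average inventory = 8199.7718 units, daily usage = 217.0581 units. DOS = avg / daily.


DOS = 8199.7718 / 217.0581 = 37.7769

37.7769 days


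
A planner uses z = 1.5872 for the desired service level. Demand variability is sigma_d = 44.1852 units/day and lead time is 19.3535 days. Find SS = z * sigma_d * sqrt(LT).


sqrt(LT) = sqrt(19.3535) = 4.3993
SS = 1.5872 * 44.1852 * 4.3993 = 308.5235

308.5235 units


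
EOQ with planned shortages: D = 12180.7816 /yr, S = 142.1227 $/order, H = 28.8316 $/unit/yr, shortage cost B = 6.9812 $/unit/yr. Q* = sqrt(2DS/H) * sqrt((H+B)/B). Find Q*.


sqrt(2DS/H) = 346.5373
sqrt((H+B)/B) = 2.2649
Q* = 346.5373 * 2.2649 = 784.8814

784.8814 units


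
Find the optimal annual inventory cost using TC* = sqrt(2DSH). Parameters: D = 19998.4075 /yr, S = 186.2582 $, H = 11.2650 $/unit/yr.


2*D*S*H = 83921262.1574
TC* = sqrt(83921262.1574) = 9160.8549

9160.8549 $/yr


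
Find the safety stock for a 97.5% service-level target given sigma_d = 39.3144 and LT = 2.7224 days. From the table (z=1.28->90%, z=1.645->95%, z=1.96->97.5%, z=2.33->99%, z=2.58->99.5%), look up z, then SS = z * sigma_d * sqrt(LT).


From the table, SL = 97.5% corresponds to z = 1.96
sqrt(LT) = sqrt(2.7224) = 1.6500
SS = 1.96 * 39.3144 * 1.6500 = 127.1404

127.1404 units


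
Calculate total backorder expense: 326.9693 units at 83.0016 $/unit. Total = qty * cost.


Total = 326.9693 * 83.0016 = 27138.9751

27138.9751 $


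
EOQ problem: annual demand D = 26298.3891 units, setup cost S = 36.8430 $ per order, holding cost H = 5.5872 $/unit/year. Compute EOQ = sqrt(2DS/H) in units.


2*D*S = 2 * 26298.3891 * 36.8430 = 1937823.0992
2*D*S/H = 346832.5994
EOQ = sqrt(346832.5994) = 588.9250

588.9250 units


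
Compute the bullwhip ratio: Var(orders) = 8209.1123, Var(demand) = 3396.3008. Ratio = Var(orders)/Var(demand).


BW = 8209.1123 / 3396.3008 = 2.4171

2.4171


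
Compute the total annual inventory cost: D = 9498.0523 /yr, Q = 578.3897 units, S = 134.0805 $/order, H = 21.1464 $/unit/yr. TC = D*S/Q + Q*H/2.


Ordering cost = D*S/Q = 2201.8089
Holding cost = Q*H/2 = 6115.4300
TC = 2201.8089 + 6115.4300 = 8317.2389

8317.2389 $/yr


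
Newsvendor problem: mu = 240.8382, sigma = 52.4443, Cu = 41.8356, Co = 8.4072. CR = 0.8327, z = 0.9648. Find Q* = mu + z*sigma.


CR = Cu/(Cu+Co) = 41.8356/(41.8356+8.4072) = 0.8327
z = 0.9648
Q* = 240.8382 + 0.9648 * 52.4443 = 291.4365

291.4365 units


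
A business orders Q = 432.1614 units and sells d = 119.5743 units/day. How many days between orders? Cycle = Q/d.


Cycle = 432.1614 / 119.5743 = 3.6142

3.6142 days


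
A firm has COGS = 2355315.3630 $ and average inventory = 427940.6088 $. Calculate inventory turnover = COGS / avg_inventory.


Turnover = 2355315.3630 / 427940.6088 = 5.5038

5.5038


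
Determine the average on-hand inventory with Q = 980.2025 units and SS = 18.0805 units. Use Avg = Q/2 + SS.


Q/2 = 490.1012
Avg = 490.1012 + 18.0805 = 508.1817

508.1817 units


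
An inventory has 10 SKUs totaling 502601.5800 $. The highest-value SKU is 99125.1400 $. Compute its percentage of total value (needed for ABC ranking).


Top item = 99125.1400
Total = 502601.5800
Percentage = 99125.1400 / 502601.5800 * 100 = 19.7224

19.7224%


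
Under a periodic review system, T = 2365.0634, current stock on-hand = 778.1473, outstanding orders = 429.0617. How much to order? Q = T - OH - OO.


Inventory position = OH + OO = 778.1473 + 429.0617 = 1207.2090
Q = 2365.0634 - 1207.2090 = 1157.8544

1157.8544 units


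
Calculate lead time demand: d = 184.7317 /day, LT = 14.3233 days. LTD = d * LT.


LTD = 184.7317 * 14.3233 = 2645.9676

2645.9676 units


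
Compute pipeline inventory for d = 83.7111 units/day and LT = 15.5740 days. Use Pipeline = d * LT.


Pipeline = 83.7111 * 15.5740 = 1303.7167

1303.7167 units


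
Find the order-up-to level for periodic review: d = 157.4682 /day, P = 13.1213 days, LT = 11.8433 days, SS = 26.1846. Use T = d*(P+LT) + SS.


P + LT = 24.9646
d*(P+LT) = 157.4682 * 24.9646 = 3931.1306
T = 3931.1306 + 26.1846 = 3957.3152

3957.3152 units


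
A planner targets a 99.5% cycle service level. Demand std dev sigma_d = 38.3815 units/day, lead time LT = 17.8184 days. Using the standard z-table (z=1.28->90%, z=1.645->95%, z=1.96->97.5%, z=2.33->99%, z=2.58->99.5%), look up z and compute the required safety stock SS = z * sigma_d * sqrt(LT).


From the table, SL = 99.5% corresponds to z = 2.58
sqrt(LT) = sqrt(17.8184) = 4.2212
SS = 2.58 * 38.3815 * 4.2212 = 417.9997

417.9997 units


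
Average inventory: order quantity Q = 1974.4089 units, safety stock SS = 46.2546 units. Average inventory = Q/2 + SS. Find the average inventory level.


Q/2 = 987.2044
Avg = 987.2044 + 46.2546 = 1033.4590

1033.4590 units


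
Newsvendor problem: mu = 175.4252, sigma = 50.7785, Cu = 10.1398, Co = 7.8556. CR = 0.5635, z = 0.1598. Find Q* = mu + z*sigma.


CR = Cu/(Cu+Co) = 10.1398/(10.1398+7.8556) = 0.5635
z = 0.1598
Q* = 175.4252 + 0.1598 * 50.7785 = 183.5396

183.5396 units


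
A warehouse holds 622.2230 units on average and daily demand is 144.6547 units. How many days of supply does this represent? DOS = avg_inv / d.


DOS = 622.2230 / 144.6547 = 4.3014

4.3014 days


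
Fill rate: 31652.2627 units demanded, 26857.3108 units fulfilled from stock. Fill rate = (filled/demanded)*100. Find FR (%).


FR = 26857.3108 / 31652.2627 * 100 = 84.8512

84.8512%


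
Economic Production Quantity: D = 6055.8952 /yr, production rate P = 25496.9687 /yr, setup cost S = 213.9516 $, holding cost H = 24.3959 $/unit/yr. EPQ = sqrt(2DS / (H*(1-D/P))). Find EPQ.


1 - D/P = 1 - 0.2375 = 0.7625
H*(1-D/P) = 18.6015
2DS = 2591336.9349
EPQ = sqrt(139307.7729) = 373.2396

373.2396 units


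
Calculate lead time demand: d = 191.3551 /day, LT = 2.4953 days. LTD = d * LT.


LTD = 191.3551 * 2.4953 = 477.4884

477.4884 units


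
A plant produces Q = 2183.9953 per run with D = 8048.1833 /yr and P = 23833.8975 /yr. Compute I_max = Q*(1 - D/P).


D/P = 0.3377
1 - D/P = 0.6623
I_max = 2183.9953 * 0.6623 = 1446.5081

1446.5081 units


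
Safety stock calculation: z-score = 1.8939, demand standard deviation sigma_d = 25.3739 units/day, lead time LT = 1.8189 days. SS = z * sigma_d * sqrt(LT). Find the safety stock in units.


sqrt(LT) = sqrt(1.8189) = 1.3487
SS = 1.8939 * 25.3739 * 1.3487 = 64.8110

64.8110 units


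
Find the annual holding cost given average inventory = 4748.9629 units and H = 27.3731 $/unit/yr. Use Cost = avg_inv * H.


Cost = 4748.9629 * 27.3731 = 129993.8364

129993.8364 $/yr


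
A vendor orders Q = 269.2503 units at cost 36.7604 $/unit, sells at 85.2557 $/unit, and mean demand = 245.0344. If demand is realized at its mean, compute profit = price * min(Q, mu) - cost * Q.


Sales at mu = min(269.2503, 245.0344) = 245.0344
Revenue = 85.2557 * 245.0344 = 20890.5793
Total cost = 36.7604 * 269.2503 = 9897.7487
Profit = 20890.5793 - 9897.7487 = 10992.8306

10992.8306 $


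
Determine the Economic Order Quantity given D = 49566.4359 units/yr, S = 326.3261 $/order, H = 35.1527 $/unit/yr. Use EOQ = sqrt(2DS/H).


2*D*S = 2 * 49566.4359 * 326.3261 = 32349643.4363
2*D*S/H = 920260.5614
EOQ = sqrt(920260.5614) = 959.3021

959.3021 units


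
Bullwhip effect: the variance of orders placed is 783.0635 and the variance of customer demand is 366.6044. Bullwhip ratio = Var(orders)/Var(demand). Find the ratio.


BW = 783.0635 / 366.6044 = 2.1360

2.1360


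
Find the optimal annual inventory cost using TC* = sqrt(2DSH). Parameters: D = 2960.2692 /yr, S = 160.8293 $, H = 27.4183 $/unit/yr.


2*D*S*H = 26107596.8616
TC* = sqrt(26107596.8616) = 5109.5594

5109.5594 $/yr


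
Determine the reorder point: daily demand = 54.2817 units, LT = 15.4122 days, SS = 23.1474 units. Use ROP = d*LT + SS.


d*LT = 54.2817 * 15.4122 = 836.6004
ROP = 836.6004 + 23.1474 = 859.7478

859.7478 units


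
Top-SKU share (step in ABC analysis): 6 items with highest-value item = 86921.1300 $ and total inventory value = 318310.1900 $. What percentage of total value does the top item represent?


Top item = 86921.1300
Total = 318310.1900
Percentage = 86921.1300 / 318310.1900 * 100 = 27.3071

27.3071%


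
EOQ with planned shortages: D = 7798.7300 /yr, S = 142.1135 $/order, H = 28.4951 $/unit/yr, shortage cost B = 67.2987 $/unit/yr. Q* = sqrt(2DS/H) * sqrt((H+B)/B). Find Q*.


sqrt(2DS/H) = 278.9071
sqrt((H+B)/B) = 1.1931
Q* = 278.9071 * 1.1931 = 332.7552

332.7552 units


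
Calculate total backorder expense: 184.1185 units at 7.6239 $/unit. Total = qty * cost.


Total = 184.1185 * 7.6239 = 1403.7010

1403.7010 $


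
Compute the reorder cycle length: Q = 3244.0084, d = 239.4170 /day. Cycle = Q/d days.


Cycle = 3244.0084 / 239.4170 = 13.5496

13.5496 days


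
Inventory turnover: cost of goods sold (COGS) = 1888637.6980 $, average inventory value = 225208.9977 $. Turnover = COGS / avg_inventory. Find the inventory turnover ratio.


Turnover = 1888637.6980 / 225208.9977 = 8.3862

8.3862


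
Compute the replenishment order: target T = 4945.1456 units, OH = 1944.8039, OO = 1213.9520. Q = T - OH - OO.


Inventory position = OH + OO = 1944.8039 + 1213.9520 = 3158.7559
Q = 4945.1456 - 3158.7559 = 1786.3897

1786.3897 units


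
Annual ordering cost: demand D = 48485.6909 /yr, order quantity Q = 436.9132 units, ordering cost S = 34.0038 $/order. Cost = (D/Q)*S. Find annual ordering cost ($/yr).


Number of orders = D/Q = 110.9733
Cost = 110.9733 * 34.0038 = 3773.5132

3773.5132 $/yr


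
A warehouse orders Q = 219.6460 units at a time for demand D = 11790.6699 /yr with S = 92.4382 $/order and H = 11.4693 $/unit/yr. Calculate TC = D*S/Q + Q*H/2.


Ordering cost = D*S/Q = 4962.1131
Holding cost = Q*H/2 = 1259.5929
TC = 4962.1131 + 1259.5929 = 6221.7061

6221.7061 $/yr


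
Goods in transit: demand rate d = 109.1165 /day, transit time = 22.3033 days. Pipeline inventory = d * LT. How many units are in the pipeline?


Pipeline = 109.1165 * 22.3033 = 2433.6580

2433.6580 units


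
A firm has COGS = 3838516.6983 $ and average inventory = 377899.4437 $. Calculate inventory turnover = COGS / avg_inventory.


Turnover = 3838516.6983 / 377899.4437 = 10.1575

10.1575


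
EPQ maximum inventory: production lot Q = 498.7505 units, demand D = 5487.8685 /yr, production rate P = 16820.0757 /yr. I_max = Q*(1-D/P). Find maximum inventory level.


D/P = 0.3263
1 - D/P = 0.6737
I_max = 498.7505 * 0.6737 = 336.0237

336.0237 units


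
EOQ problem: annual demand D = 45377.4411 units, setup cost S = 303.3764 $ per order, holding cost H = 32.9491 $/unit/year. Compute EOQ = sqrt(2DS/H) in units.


2*D*S = 2 * 45377.4411 * 303.3764 = 27532889.4443
2*D*S/H = 835618.8619
EOQ = sqrt(835618.8619) = 914.1219

914.1219 units


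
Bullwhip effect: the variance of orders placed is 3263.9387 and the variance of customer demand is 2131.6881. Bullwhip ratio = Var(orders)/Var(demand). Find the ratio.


BW = 3263.9387 / 2131.6881 = 1.5312

1.5312


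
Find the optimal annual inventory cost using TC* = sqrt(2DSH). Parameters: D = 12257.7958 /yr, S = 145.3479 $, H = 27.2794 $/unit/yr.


2*D*S*H = 97204406.5785
TC* = sqrt(97204406.5785) = 9859.2295

9859.2295 $/yr


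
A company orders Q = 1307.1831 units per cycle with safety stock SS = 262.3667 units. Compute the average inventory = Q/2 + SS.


Q/2 = 653.5915
Avg = 653.5915 + 262.3667 = 915.9582

915.9582 units


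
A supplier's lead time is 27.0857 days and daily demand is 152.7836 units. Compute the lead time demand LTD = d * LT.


LTD = 152.7836 * 27.0857 = 4138.2508

4138.2508 units


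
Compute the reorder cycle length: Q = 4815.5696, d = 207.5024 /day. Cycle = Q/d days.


Cycle = 4815.5696 / 207.5024 = 23.2073

23.2073 days


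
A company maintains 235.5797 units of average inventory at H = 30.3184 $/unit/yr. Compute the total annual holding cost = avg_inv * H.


Cost = 235.5797 * 30.3184 = 7142.3996

7142.3996 $/yr


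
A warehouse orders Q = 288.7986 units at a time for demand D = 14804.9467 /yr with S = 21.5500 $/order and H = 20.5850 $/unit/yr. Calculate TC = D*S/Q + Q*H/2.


Ordering cost = D*S/Q = 1104.7374
Holding cost = Q*H/2 = 2972.4596
TC = 1104.7374 + 2972.4596 = 4077.1969

4077.1969 $/yr


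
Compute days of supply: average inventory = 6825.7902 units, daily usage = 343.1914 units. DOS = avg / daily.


DOS = 6825.7902 / 343.1914 = 19.8892

19.8892 days


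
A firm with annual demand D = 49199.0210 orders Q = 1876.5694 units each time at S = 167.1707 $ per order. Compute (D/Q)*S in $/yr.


Number of orders = D/Q = 26.2175
Cost = 26.2175 * 167.1707 = 4382.8034

4382.8034 $/yr


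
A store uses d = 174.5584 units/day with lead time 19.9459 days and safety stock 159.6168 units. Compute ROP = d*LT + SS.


d*LT = 174.5584 * 19.9459 = 3481.7244
ROP = 3481.7244 + 159.6168 = 3641.3412

3641.3412 units


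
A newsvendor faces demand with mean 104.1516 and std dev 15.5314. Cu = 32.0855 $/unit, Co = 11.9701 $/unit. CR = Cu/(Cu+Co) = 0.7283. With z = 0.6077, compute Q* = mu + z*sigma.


CR = Cu/(Cu+Co) = 32.0855/(32.0855+11.9701) = 0.7283
z = 0.6077
Q* = 104.1516 + 0.6077 * 15.5314 = 113.5900

113.5900 units


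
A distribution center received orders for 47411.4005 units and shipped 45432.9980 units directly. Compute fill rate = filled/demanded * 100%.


FR = 45432.9980 / 47411.4005 * 100 = 95.8272

95.8272%


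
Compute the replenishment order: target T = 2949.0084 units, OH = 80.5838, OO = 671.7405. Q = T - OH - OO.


Inventory position = OH + OO = 80.5838 + 671.7405 = 752.3243
Q = 2949.0084 - 752.3243 = 2196.6841

2196.6841 units


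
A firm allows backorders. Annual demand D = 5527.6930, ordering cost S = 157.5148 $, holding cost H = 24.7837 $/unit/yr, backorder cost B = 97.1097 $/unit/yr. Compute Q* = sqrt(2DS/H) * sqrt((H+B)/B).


sqrt(2DS/H) = 265.0724
sqrt((H+B)/B) = 1.1204
Q* = 265.0724 * 1.1204 = 296.9774

296.9774 units


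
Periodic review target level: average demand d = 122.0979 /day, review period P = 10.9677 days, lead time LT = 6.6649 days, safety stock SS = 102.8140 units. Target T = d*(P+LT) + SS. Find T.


P + LT = 17.6326
d*(P+LT) = 122.0979 * 17.6326 = 2152.9034
T = 2152.9034 + 102.8140 = 2255.7174

2255.7174 units


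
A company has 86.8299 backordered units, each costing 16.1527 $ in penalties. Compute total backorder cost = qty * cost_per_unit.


Total = 86.8299 * 16.1527 = 1402.5373

1402.5373 $


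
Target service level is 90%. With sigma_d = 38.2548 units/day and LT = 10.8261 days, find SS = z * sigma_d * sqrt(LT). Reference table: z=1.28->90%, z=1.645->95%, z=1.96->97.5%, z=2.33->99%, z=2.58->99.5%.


From the table, SL = 90% corresponds to z = 1.28
sqrt(LT) = sqrt(10.8261) = 3.2903
SS = 1.28 * 38.2548 * 3.2903 = 161.1135

161.1135 units


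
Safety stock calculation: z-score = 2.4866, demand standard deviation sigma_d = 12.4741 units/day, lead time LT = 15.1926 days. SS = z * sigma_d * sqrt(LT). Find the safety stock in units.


sqrt(LT) = sqrt(15.1926) = 3.8978
SS = 2.4866 * 12.4741 * 3.8978 = 120.9014

120.9014 units


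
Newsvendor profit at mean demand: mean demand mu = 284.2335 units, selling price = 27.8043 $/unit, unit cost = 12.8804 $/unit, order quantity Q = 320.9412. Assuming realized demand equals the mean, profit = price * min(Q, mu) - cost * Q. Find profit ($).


Sales at mu = min(320.9412, 284.2335) = 284.2335
Revenue = 27.8043 * 284.2335 = 7902.9135
Total cost = 12.8804 * 320.9412 = 4133.8510
Profit = 7902.9135 - 4133.8510 = 3769.0625

3769.0625 $


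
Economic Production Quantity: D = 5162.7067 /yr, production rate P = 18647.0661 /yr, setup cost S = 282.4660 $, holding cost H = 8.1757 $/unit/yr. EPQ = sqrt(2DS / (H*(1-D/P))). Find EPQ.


1 - D/P = 1 - 0.2769 = 0.7231
H*(1-D/P) = 5.9121
2DS = 2916578.2214
EPQ = sqrt(493320.1700) = 702.3675

702.3675 units


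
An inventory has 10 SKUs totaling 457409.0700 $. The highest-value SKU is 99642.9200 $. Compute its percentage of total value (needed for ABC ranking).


Top item = 99642.9200
Total = 457409.0700
Percentage = 99642.9200 / 457409.0700 * 100 = 21.7842

21.7842%


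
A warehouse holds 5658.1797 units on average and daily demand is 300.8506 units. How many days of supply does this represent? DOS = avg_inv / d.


DOS = 5658.1797 / 300.8506 = 18.8073

18.8073 days


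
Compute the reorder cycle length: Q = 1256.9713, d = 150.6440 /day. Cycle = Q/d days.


Cycle = 1256.9713 / 150.6440 = 8.3440

8.3440 days


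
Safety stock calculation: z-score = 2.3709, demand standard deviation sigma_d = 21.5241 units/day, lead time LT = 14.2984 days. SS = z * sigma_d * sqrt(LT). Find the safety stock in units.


sqrt(LT) = sqrt(14.2984) = 3.7813
SS = 2.3709 * 21.5241 * 3.7813 = 192.9665

192.9665 units


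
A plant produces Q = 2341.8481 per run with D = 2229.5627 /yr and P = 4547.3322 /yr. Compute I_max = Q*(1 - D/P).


D/P = 0.4903
1 - D/P = 0.5097
I_max = 2341.8481 * 0.5097 = 1193.6370

1193.6370 units


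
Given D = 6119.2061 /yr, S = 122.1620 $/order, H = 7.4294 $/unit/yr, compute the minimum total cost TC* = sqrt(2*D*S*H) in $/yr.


2*D*S*H = 11107464.9687
TC* = sqrt(11107464.9687) = 3332.7864

3332.7864 $/yr


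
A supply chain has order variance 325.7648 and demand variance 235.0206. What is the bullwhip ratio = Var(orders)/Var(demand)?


BW = 325.7648 / 235.0206 = 1.3861

1.3861


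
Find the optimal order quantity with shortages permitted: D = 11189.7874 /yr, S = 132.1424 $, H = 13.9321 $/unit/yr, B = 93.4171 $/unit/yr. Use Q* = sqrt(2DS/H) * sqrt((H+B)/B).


sqrt(2DS/H) = 460.7218
sqrt((H+B)/B) = 1.0720
Q* = 460.7218 * 1.0720 = 493.8840

493.8840 units


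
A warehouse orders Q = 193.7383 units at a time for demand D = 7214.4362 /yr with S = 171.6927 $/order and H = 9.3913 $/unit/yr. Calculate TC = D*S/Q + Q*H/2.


Ordering cost = D*S/Q = 6393.5011
Holding cost = Q*H/2 = 909.7272
TC = 6393.5011 + 909.7272 = 7303.2283

7303.2283 $/yr


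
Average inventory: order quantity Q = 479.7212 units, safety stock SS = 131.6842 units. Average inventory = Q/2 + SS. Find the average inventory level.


Q/2 = 239.8606
Avg = 239.8606 + 131.6842 = 371.5448

371.5448 units


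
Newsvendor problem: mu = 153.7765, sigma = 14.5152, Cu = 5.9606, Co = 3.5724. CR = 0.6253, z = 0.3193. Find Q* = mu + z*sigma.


CR = Cu/(Cu+Co) = 5.9606/(5.9606+3.5724) = 0.6253
z = 0.3193
Q* = 153.7765 + 0.3193 * 14.5152 = 158.4112

158.4112 units


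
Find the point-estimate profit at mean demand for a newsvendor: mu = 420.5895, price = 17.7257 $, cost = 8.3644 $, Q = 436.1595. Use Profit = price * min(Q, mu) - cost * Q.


Sales at mu = min(436.1595, 420.5895) = 420.5895
Revenue = 17.7257 * 420.5895 = 7455.2433
Total cost = 8.3644 * 436.1595 = 3648.2125
Profit = 7455.2433 - 3648.2125 = 3807.0308

3807.0308 $


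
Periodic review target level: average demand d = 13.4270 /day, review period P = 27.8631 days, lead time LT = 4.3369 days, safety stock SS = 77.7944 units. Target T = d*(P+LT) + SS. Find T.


P + LT = 32.2000
d*(P+LT) = 13.4270 * 32.2000 = 432.3494
T = 432.3494 + 77.7944 = 510.1438

510.1438 units


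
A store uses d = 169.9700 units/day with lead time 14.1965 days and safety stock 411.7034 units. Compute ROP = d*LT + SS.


d*LT = 169.9700 * 14.1965 = 2412.9791
ROP = 2412.9791 + 411.7034 = 2824.6825

2824.6825 units


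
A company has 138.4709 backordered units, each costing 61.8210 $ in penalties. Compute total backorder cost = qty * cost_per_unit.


Total = 138.4709 * 61.8210 = 8560.4095

8560.4095 $


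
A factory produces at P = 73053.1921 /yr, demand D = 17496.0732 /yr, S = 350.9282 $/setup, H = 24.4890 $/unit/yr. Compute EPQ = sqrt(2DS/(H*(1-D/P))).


1 - D/P = 1 - 0.2395 = 0.7605
H*(1-D/P) = 18.6239
2DS = 12279730.9503
EPQ = sqrt(659351.9301) = 812.0049

812.0049 units


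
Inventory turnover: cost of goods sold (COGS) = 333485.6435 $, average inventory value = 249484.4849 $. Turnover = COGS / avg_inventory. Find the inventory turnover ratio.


Turnover = 333485.6435 / 249484.4849 = 1.3367

1.3367


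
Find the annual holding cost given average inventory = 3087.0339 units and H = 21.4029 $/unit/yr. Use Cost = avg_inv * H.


Cost = 3087.0339 * 21.4029 = 66071.4779

66071.4779 $/yr


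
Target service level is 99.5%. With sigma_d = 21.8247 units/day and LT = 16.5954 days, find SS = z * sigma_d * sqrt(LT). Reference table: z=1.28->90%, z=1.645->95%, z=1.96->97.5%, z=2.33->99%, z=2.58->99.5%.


From the table, SL = 99.5% corresponds to z = 2.58
sqrt(LT) = sqrt(16.5954) = 4.0737
SS = 2.58 * 21.8247 * 4.0737 = 229.3833

229.3833 units


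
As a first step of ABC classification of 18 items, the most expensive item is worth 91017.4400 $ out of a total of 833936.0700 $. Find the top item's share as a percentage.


Top item = 91017.4400
Total = 833936.0700
Percentage = 91017.4400 / 833936.0700 * 100 = 10.9142

10.9142%


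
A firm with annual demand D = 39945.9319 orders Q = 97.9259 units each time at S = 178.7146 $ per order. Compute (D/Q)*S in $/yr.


Number of orders = D/Q = 407.9200
Cost = 407.9200 * 178.7146 = 72901.2574

72901.2574 $/yr


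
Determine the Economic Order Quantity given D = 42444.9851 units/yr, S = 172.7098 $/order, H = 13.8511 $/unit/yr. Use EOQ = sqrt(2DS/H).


2*D*S = 2 * 42444.9851 * 172.7098 = 14661329.7752
2*D*S/H = 1058495.6989
EOQ = sqrt(1058495.6989) = 1028.8322

1028.8322 units


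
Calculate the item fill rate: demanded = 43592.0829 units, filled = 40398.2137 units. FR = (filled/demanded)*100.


FR = 40398.2137 / 43592.0829 * 100 = 92.6733

92.6733%


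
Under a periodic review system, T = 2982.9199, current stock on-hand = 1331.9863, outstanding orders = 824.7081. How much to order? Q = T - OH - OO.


Inventory position = OH + OO = 1331.9863 + 824.7081 = 2156.6944
Q = 2982.9199 - 2156.6944 = 826.2255

826.2255 units


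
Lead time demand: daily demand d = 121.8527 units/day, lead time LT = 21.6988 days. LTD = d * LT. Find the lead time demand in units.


LTD = 121.8527 * 21.6988 = 2644.0574

2644.0574 units


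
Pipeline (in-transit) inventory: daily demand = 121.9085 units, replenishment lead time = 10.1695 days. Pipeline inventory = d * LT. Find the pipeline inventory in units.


Pipeline = 121.9085 * 10.1695 = 1239.7485

1239.7485 units


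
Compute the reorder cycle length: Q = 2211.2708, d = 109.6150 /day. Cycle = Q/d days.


Cycle = 2211.2708 / 109.6150 = 20.1731

20.1731 days


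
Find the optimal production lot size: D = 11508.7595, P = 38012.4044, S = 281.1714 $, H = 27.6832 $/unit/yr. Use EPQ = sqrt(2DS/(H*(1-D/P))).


1 - D/P = 1 - 0.3028 = 0.6972
H*(1-D/P) = 19.3017
2DS = 6471868.0418
EPQ = sqrt(335299.6500) = 579.0506

579.0506 units


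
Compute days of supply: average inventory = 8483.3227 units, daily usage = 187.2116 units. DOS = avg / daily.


DOS = 8483.3227 / 187.2116 = 45.3141

45.3141 days


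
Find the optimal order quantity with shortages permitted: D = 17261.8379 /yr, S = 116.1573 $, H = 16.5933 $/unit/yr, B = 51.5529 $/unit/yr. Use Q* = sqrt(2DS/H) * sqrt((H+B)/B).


sqrt(2DS/H) = 491.6040
sqrt((H+B)/B) = 1.1497
Q* = 491.6040 * 1.1497 = 565.2098

565.2098 units


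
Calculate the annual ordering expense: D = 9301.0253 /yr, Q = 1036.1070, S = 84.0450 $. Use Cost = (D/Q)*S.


Number of orders = D/Q = 8.9769
Cost = 8.9769 * 84.0450 = 754.4633

754.4633 $/yr


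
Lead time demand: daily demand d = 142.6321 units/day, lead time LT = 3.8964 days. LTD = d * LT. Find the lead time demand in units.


LTD = 142.6321 * 3.8964 = 555.7517

555.7517 units


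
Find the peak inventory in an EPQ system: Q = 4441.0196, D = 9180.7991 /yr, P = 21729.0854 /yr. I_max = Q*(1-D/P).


D/P = 0.4225
1 - D/P = 0.5775
I_max = 4441.0196 * 0.5775 = 2564.6356

2564.6356 units


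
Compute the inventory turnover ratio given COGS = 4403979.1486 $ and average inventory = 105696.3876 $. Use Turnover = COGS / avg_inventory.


Turnover = 4403979.1486 / 105696.3876 = 41.6663

41.6663


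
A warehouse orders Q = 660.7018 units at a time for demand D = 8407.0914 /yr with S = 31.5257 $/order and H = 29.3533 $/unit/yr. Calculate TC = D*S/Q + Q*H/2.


Ordering cost = D*S/Q = 401.1484
Holding cost = Q*H/2 = 9696.8891
TC = 401.1484 + 9696.8891 = 10098.0374

10098.0374 $/yr


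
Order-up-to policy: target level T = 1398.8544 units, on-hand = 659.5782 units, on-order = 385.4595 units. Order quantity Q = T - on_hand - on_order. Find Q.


Inventory position = OH + OO = 659.5782 + 385.4595 = 1045.0377
Q = 1398.8544 - 1045.0377 = 353.8167

353.8167 units


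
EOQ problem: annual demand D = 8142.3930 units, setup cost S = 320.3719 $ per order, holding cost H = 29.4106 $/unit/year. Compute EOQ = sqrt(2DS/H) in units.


2*D*S = 2 * 8142.3930 * 320.3719 = 5217187.8319
2*D*S/H = 177391.4110
EOQ = sqrt(177391.4110) = 421.1786

421.1786 units


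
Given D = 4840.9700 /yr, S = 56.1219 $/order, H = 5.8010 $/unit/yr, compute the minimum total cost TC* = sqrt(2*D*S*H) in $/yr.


2*D*S*H = 3152082.8061
TC* = sqrt(3152082.8061) = 1775.4106

1775.4106 $/yr


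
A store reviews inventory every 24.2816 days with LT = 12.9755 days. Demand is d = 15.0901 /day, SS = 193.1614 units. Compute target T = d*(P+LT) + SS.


P + LT = 37.2571
d*(P+LT) = 15.0901 * 37.2571 = 562.2134
T = 562.2134 + 193.1614 = 755.3748

755.3748 units


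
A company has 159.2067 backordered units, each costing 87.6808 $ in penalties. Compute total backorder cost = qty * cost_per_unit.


Total = 159.2067 * 87.6808 = 13959.3708

13959.3708 $


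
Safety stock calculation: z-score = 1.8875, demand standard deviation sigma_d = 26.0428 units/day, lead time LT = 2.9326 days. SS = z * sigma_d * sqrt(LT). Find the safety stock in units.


sqrt(LT) = sqrt(2.9326) = 1.7125
SS = 1.8875 * 26.0428 * 1.7125 = 84.1785

84.1785 units


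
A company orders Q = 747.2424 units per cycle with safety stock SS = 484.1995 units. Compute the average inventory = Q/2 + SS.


Q/2 = 373.6212
Avg = 373.6212 + 484.1995 = 857.8207

857.8207 units


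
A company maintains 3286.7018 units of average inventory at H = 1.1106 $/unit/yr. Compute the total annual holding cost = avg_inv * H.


Cost = 3286.7018 * 1.1106 = 3650.2110

3650.2110 $/yr


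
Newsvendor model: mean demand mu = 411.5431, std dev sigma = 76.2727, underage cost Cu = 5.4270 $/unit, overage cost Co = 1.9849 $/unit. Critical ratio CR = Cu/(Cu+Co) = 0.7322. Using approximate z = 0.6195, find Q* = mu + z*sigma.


CR = Cu/(Cu+Co) = 5.4270/(5.4270+1.9849) = 0.7322
z = 0.6195
Q* = 411.5431 + 0.6195 * 76.2727 = 458.7940

458.7940 units


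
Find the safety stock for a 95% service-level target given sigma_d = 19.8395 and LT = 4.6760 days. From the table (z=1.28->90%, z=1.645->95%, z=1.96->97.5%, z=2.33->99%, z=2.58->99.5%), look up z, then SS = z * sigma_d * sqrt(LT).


From the table, SL = 95% corresponds to z = 1.645
sqrt(LT) = sqrt(4.6760) = 2.1624
SS = 1.645 * 19.8395 * 2.1624 = 70.5722

70.5722 units


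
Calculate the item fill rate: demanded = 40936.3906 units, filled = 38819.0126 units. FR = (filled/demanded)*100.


FR = 38819.0126 / 40936.3906 * 100 = 94.8276

94.8276%


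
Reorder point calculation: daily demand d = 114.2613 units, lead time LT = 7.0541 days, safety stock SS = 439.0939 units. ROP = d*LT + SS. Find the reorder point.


d*LT = 114.2613 * 7.0541 = 806.0106
ROP = 806.0106 + 439.0939 = 1245.1045

1245.1045 units


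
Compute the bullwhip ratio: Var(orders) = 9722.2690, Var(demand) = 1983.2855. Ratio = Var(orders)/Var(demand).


BW = 9722.2690 / 1983.2855 = 4.9021

4.9021


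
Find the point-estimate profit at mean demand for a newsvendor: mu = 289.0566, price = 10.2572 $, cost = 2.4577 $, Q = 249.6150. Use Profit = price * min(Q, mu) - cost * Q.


Sales at mu = min(249.6150, 289.0566) = 249.6150
Revenue = 10.2572 * 249.6150 = 2560.3510
Total cost = 2.4577 * 249.6150 = 613.4788
Profit = 2560.3510 - 613.4788 = 1946.8722

1946.8722 $


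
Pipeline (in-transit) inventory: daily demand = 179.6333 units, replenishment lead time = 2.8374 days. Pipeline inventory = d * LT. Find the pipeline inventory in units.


Pipeline = 179.6333 * 2.8374 = 509.6915

509.6915 units


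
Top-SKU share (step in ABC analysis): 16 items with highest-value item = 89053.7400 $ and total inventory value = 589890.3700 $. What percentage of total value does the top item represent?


Top item = 89053.7400
Total = 589890.3700
Percentage = 89053.7400 / 589890.3700 * 100 = 15.0967

15.0967%


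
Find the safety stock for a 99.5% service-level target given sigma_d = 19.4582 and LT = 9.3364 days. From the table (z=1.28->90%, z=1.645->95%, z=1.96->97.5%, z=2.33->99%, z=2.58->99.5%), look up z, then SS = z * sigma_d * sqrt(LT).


From the table, SL = 99.5% corresponds to z = 2.58
sqrt(LT) = sqrt(9.3364) = 3.0556
SS = 2.58 * 19.4582 * 3.0556 = 153.3953

153.3953 units


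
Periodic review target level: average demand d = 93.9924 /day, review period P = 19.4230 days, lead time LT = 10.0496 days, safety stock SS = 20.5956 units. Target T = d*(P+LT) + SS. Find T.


P + LT = 29.4726
d*(P+LT) = 93.9924 * 29.4726 = 2770.2004
T = 2770.2004 + 20.5956 = 2790.7960

2790.7960 units


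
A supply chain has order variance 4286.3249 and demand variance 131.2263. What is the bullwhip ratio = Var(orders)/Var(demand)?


BW = 4286.3249 / 131.2263 = 32.6636

32.6636


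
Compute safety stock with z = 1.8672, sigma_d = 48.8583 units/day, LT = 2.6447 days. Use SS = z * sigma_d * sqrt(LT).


sqrt(LT) = sqrt(2.6447) = 1.6263
SS = 1.8672 * 48.8583 * 1.6263 = 148.3602

148.3602 units


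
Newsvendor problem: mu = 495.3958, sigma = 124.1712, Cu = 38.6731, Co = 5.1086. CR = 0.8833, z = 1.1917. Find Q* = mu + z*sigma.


CR = Cu/(Cu+Co) = 38.6731/(38.6731+5.1086) = 0.8833
z = 1.1917
Q* = 495.3958 + 1.1917 * 124.1712 = 643.3706

643.3706 units


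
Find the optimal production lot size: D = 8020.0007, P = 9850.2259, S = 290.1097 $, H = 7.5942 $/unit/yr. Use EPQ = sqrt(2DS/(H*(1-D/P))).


1 - D/P = 1 - 0.8142 = 0.1858
H*(1-D/P) = 1.4110
2DS = 4653359.9942
EPQ = sqrt(3297814.9393) = 1815.9887

1815.9887 units


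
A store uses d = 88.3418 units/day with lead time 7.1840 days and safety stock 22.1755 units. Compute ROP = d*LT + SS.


d*LT = 88.3418 * 7.1840 = 634.6475
ROP = 634.6475 + 22.1755 = 656.8230

656.8230 units


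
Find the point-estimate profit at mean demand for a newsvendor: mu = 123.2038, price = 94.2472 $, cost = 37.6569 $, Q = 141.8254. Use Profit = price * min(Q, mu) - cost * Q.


Sales at mu = min(141.8254, 123.2038) = 123.2038
Revenue = 94.2472 * 123.2038 = 11611.6132
Total cost = 37.6569 * 141.8254 = 5340.7049
Profit = 11611.6132 - 5340.7049 = 6270.9083

6270.9083 $


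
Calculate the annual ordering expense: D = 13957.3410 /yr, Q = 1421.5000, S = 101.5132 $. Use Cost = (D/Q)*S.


Number of orders = D/Q = 9.8187
Cost = 9.8187 * 101.5132 = 996.7319

996.7319 $/yr


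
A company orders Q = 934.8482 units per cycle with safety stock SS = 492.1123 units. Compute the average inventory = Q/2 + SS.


Q/2 = 467.4241
Avg = 467.4241 + 492.1123 = 959.5364

959.5364 units


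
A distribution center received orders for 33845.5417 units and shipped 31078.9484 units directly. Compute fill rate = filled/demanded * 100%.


FR = 31078.9484 / 33845.5417 * 100 = 91.8258

91.8258%


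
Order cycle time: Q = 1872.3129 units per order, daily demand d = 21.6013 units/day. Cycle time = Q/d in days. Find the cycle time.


Cycle = 1872.3129 / 21.6013 = 86.6759

86.6759 days


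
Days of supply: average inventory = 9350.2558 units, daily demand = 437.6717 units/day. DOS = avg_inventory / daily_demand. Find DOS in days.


DOS = 9350.2558 / 437.6717 = 21.3636

21.3636 days


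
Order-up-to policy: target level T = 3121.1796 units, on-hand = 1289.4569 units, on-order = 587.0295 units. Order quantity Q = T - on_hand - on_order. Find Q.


Inventory position = OH + OO = 1289.4569 + 587.0295 = 1876.4864
Q = 3121.1796 - 1876.4864 = 1244.6932

1244.6932 units


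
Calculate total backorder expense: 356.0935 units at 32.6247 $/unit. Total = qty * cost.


Total = 356.0935 * 32.6247 = 11617.4436

11617.4436 $


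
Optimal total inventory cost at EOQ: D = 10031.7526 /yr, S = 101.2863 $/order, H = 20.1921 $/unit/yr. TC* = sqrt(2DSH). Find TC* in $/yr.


2*D*S*H = 41033541.7263
TC* = sqrt(41033541.7263) = 6405.7429

6405.7429 $/yr


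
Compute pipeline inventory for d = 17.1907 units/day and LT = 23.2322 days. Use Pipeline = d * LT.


Pipeline = 17.1907 * 23.2322 = 399.3778

399.3778 units


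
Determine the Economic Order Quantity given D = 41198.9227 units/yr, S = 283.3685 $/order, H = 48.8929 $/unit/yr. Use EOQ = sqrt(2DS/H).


2*D*S = 2 * 41198.9227 * 283.3685 = 23348953.8542
2*D*S/H = 477553.0569
EOQ = sqrt(477553.0569) = 691.0521

691.0521 units


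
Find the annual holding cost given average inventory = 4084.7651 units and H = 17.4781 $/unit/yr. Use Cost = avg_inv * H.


Cost = 4084.7651 * 17.4781 = 71393.9329

71393.9329 $/yr


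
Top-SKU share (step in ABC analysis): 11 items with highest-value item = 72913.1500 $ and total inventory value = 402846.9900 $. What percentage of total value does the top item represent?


Top item = 72913.1500
Total = 402846.9900
Percentage = 72913.1500 / 402846.9900 * 100 = 18.0995

18.0995%


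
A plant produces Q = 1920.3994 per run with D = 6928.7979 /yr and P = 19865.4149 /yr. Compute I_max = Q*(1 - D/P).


D/P = 0.3488
1 - D/P = 0.6512
I_max = 1920.3994 * 0.6512 = 1250.5891

1250.5891 units


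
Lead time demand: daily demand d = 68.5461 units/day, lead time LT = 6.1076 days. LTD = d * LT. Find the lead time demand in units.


LTD = 68.5461 * 6.1076 = 418.6522

418.6522 units


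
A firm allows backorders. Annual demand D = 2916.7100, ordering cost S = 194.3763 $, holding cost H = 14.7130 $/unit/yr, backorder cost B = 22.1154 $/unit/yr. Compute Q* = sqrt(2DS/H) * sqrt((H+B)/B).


sqrt(2DS/H) = 277.6084
sqrt((H+B)/B) = 1.2905
Q* = 277.6084 * 1.2905 = 358.2422

358.2422 units


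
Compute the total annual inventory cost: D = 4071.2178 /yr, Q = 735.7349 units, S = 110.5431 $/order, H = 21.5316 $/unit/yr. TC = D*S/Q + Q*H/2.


Ordering cost = D*S/Q = 611.6946
Holding cost = Q*H/2 = 7920.7748
TC = 611.6946 + 7920.7748 = 8532.4693

8532.4693 $/yr


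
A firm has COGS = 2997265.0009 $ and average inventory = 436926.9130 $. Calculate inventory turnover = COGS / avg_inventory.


Turnover = 2997265.0009 / 436926.9130 = 6.8599

6.8599


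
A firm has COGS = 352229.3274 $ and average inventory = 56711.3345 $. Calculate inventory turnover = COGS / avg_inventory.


Turnover = 352229.3274 / 56711.3345 = 6.2109

6.2109


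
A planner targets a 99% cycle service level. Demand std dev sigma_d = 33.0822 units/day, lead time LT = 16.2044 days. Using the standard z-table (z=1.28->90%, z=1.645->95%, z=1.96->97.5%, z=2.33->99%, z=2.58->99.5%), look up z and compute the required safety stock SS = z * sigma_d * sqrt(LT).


From the table, SL = 99% corresponds to z = 2.33
sqrt(LT) = sqrt(16.2044) = 4.0255
SS = 2.33 * 33.0822 * 4.0255 = 310.2893

310.2893 units


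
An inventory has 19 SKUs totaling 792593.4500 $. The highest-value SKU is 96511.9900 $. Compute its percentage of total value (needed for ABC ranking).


Top item = 96511.9900
Total = 792593.4500
Percentage = 96511.9900 / 792593.4500 * 100 = 12.1767

12.1767%


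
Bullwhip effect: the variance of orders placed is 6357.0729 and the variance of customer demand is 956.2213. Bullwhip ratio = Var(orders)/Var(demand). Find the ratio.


BW = 6357.0729 / 956.2213 = 6.6481

6.6481


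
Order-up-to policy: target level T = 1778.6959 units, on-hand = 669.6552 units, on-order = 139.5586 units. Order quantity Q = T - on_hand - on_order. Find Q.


Inventory position = OH + OO = 669.6552 + 139.5586 = 809.2138
Q = 1778.6959 - 809.2138 = 969.4821

969.4821 units


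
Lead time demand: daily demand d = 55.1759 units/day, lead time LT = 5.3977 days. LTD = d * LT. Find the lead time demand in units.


LTD = 55.1759 * 5.3977 = 297.8230

297.8230 units


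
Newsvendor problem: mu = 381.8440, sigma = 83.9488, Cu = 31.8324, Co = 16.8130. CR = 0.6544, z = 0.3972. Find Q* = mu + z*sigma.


CR = Cu/(Cu+Co) = 31.8324/(31.8324+16.8130) = 0.6544
z = 0.3972
Q* = 381.8440 + 0.3972 * 83.9488 = 415.1885

415.1885 units


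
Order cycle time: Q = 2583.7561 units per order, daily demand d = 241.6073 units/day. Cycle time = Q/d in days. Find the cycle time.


Cycle = 2583.7561 / 241.6073 = 10.6940

10.6940 days


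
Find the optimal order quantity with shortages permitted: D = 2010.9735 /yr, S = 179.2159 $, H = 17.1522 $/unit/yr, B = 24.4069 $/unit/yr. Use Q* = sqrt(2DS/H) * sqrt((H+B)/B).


sqrt(2DS/H) = 204.9965
sqrt((H+B)/B) = 1.3049
Q* = 204.9965 * 1.3049 = 267.4997

267.4997 units


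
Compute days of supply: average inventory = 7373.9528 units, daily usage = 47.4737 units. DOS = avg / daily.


DOS = 7373.9528 / 47.4737 = 155.3271

155.3271 days


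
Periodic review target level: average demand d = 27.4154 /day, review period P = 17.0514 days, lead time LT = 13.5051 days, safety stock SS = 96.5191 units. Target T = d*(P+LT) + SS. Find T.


P + LT = 30.5565
d*(P+LT) = 27.4154 * 30.5565 = 837.7187
T = 837.7187 + 96.5191 = 934.2378

934.2378 units


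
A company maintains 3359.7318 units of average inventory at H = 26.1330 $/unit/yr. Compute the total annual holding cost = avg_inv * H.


Cost = 3359.7318 * 26.1330 = 87799.8711

87799.8711 $/yr


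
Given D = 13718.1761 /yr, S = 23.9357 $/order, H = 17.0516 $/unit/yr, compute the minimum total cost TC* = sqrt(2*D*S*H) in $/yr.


2*D*S*H = 11197927.1691
TC* = sqrt(11197927.1691) = 3346.3304

3346.3304 $/yr


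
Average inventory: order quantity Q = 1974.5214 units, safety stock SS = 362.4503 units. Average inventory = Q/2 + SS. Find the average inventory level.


Q/2 = 987.2607
Avg = 987.2607 + 362.4503 = 1349.7110

1349.7110 units


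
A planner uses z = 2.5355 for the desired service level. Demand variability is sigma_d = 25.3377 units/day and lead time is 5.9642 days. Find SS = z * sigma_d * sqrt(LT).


sqrt(LT) = sqrt(5.9642) = 2.4422
SS = 2.5355 * 25.3377 * 2.4422 = 156.8942

156.8942 units


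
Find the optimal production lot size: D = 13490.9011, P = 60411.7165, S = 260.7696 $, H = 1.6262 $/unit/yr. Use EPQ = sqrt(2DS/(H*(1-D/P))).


1 - D/P = 1 - 0.2233 = 0.7767
H*(1-D/P) = 1.2630
2DS = 7036033.7670
EPQ = sqrt(5570697.5919) = 2360.2325

2360.2325 units


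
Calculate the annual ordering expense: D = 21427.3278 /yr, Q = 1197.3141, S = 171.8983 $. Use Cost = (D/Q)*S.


Number of orders = D/Q = 17.8962
Cost = 17.8962 * 171.8983 = 3076.3199

3076.3199 $/yr


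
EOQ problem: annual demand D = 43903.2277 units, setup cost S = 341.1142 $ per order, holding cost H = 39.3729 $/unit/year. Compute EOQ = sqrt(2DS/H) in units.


2*D*S = 2 * 43903.2277 * 341.1142 = 29952028.7886
2*D*S/H = 760727.0175
EOQ = sqrt(760727.0175) = 872.1967

872.1967 units


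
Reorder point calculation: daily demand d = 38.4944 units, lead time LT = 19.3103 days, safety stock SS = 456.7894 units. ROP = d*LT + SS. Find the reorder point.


d*LT = 38.4944 * 19.3103 = 743.3384
ROP = 743.3384 + 456.7894 = 1200.1278

1200.1278 units


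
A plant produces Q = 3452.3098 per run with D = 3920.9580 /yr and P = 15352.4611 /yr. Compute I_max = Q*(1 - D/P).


D/P = 0.2554
1 - D/P = 0.7446
I_max = 3452.3098 * 0.7446 = 2570.6035

2570.6035 units
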